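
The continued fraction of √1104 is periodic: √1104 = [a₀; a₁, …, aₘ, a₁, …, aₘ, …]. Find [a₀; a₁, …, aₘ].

a₀ = ⌊√1104⌋ = 33.
With m₀=0, d₀=1 and mₖ₊₁ = dₖaₖ − mₖ, dₖ₊₁ = (n − mₖ₊₁²)/dₖ, aₖ₊₁ = ⌊(a₀+mₖ₊₁)/dₖ₊₁⌋:
  k=1: m=33, d=15, a=4
  k=2: m=27, d=25, a=2
  k=3: m=23, d=23, a=2
  k=4: m=23, d=25, a=2
  k=5: m=27, d=15, a=4
  k=6: m=33, d=1, a=66
d=1 and a=2a₀=66 at k=6, so the next step gives (m, d) = (33, 15) again — its k=1 value — and the period has length 6.

[33; 4, 2, 2, 2, 4, 66]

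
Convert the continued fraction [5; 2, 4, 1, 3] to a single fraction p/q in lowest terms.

229/42

Fold from the inside: start with 3/1.
  1 + 1/3 = 4/3
  4 + 3/4 = 19/4
  2 + 4/19 = 42/19
  5 + 19/42 = 229/42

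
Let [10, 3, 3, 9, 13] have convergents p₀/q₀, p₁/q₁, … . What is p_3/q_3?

Using pₖ = aₖpₖ₋₁ + pₖ₋₂, qₖ = aₖqₖ₋₁ + qₖ₋₂ (with p₋₁=1, p₋₂=0, q₋₁=0, q₋₂=1):
  k=0: a=10, p=10, q=1
  k=1: a=3, p=31, q=3
  k=2: a=3, p=103, q=10
  k=3: a=9, p=958, q=93

958/93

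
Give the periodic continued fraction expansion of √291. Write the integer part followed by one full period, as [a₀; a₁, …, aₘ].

[17; 17, 34]

a₀ = ⌊√291⌋ = 17.
With m₀=0, d₀=1 and mₖ₊₁ = dₖaₖ − mₖ, dₖ₊₁ = (n − mₖ₊₁²)/dₖ, aₖ₊₁ = ⌊(a₀+mₖ₊₁)/dₖ₊₁⌋:
  k=1: m=17, d=2, a=17
  k=2: m=17, d=1, a=34
d=1 and a=2a₀=34 at k=2, so the next step gives (m, d) = (17, 2) again — its k=1 value — and the period has length 2.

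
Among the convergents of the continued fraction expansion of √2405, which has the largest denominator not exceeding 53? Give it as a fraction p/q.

√2405 = [49; 24, 1, 1, 24, 98, …] (period length 5).
Convergents:
  p_0/q_0 = 49/1
  p_1/q_1 = 1177/24
  p_2/q_2 = 1226/25
  p_3/q_3 = 2403/49
  p_4/q_4 = 58898/1201
q_3 = 49 ≤ 53 < 1201 = q_4, so the answer is 2403/49.

2403/49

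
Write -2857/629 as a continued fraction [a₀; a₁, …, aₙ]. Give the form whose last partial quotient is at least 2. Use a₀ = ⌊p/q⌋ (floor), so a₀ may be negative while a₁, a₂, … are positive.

-2857 = -5·629 + 288
629 = 2·288 + 53
288 = 5·53 + 23
53 = 2·23 + 7
23 = 3·7 + 2
7 = 3·2 + 1
2 = 2·1 + 0  (stop)
So -2857/629 = [-5; 2, 5, 2, 3, 3, 2].

[-5; 2, 5, 2, 3, 3, 2]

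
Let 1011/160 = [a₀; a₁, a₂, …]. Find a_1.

3

1011 = 6·160 + 51   →  a_0 = 6
160 = 3·51 + 7   →  a_1 = 3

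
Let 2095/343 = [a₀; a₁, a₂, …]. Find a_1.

2095 = 6·343 + 37   →  a_0 = 6
343 = 9·37 + 10   →  a_1 = 9

9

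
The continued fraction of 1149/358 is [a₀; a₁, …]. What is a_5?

1149 = 3·358 + 75   →  a_0 = 3
358 = 4·75 + 58   →  a_1 = 4
75 = 1·58 + 17   →  a_2 = 1
58 = 3·17 + 7   →  a_3 = 3
17 = 2·7 + 3   →  a_4 = 2
7 = 2·3 + 1   →  a_5 = 2

2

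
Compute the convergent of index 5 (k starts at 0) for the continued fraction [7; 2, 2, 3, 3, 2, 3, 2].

Using pₖ = aₖpₖ₋₁ + pₖ₋₂, qₖ = aₖqₖ₋₁ + qₖ₋₂ (with p₋₁=1, p₋₂=0, q₋₁=0, q₋₂=1):
  k=0: a=7, p=7, q=1
  k=1: a=2, p=15, q=2
  k=2: a=2, p=37, q=5
  k=3: a=3, p=126, q=17
  k=4: a=3, p=415, q=56
  k=5: a=2, p=956, q=129

956/129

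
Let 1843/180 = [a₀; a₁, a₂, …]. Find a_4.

1

1843 = 10·180 + 43   →  a_0 = 10
180 = 4·43 + 8   →  a_1 = 4
43 = 5·8 + 3   →  a_2 = 5
8 = 2·3 + 2   →  a_3 = 2
3 = 1·2 + 1   →  a_4 = 1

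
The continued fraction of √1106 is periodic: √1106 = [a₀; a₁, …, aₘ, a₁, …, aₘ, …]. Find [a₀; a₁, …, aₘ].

[33; 3, 1, 8, 1, 3, 66]

a₀ = ⌊√1106⌋ = 33.
With m₀=0, d₀=1 and mₖ₊₁ = dₖaₖ − mₖ, dₖ₊₁ = (n − mₖ₊₁²)/dₖ, aₖ₊₁ = ⌊(a₀+mₖ₊₁)/dₖ₊₁⌋:
  k=1: m=33, d=17, a=3
  k=2: m=18, d=46, a=1
  k=3: m=28, d=7, a=8
  k=4: m=28, d=46, a=1
  k=5: m=18, d=17, a=3
  k=6: m=33, d=1, a=66
d=1 and a=2a₀=66 at k=6, so the next step gives (m, d) = (33, 17) again — its k=1 value — and the period has length 6.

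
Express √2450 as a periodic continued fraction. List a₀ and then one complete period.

[49; 2, 98]

a₀ = ⌊√2450⌋ = 49.
With m₀=0, d₀=1 and mₖ₊₁ = dₖaₖ − mₖ, dₖ₊₁ = (n − mₖ₊₁²)/dₖ, aₖ₊₁ = ⌊(a₀+mₖ₊₁)/dₖ₊₁⌋:
  k=1: m=49, d=49, a=2
  k=2: m=49, d=1, a=98
d=1 and a=2a₀=98 at k=2, so the next step gives (m, d) = (49, 49) again — its k=1 value — and the period has length 2.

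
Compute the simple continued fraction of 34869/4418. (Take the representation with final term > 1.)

34869 = 7·4418 + 3943
4418 = 1·3943 + 475
3943 = 8·475 + 143
475 = 3·143 + 46
143 = 3·46 + 5
46 = 9·5 + 1
5 = 5·1 + 0  (stop)
So 34869/4418 = [7; 1, 8, 3, 3, 9, 5].

[7; 1, 8, 3, 3, 9, 5]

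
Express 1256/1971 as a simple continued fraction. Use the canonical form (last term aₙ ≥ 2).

1256 = 0*1971 + 1256
1971 = 1*1256 + 715
1256 = 1*715 + 541
715 = 1*541 + 174
541 = 3*174 + 19
174 = 9*19 + 3
19 = 6*3 + 1
3 = 3*1 + 0  (stop)
So 1256/1971 = [0; 1, 1, 1, 3, 9, 6, 3].

[0; 1, 1, 1, 3, 9, 6, 3]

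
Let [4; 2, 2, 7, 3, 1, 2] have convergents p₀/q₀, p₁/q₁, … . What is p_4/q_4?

Using pₖ = aₖpₖ₋₁ + pₖ₋₂, qₖ = aₖqₖ₋₁ + qₖ₋₂ (with p₋₁=1, p₋₂=0, q₋₁=0, q₋₂=1):
  k=0: a=4, p=4, q=1
  k=1: a=2, p=9, q=2
  k=2: a=2, p=22, q=5
  k=3: a=7, p=163, q=37
  k=4: a=3, p=511, q=116

511/116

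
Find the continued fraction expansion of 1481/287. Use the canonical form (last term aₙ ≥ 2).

[5; 6, 4, 5, 2]

1481 = 5×287 + 46
287 = 6×46 + 11
46 = 4×11 + 2
11 = 5×2 + 1
2 = 2×1 + 0  (stop)
So 1481/287 = [5; 6, 4, 5, 2].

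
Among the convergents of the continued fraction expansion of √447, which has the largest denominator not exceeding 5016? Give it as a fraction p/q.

√447 = [21; 7, 42, …] (period length 2).
Convergents:
  p_0/q_0 = 21/1
  p_1/q_1 = 148/7
  p_2/q_2 = 6237/295
  p_3/q_3 = 43807/2072
  p_4/q_4 = 1846131/87319
q_3 = 2072 ≤ 5016 < 87319 = q_4, so the answer is 43807/2072.

43807/2072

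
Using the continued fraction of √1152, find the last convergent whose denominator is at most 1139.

38625/1138

√1152 = [33; 1, 15, 1, 66, …] (period length 4).
Convergents:
  p_0/q_0 = 33/1
  p_1/q_1 = 34/1
  p_2/q_2 = 543/16
  p_3/q_3 = 577/17
  p_4/q_4 = 38625/1138
  p_5/q_5 = 39202/1155
q_4 = 1138 ≤ 1139 < 1155 = q_5, so the answer is 38625/1138.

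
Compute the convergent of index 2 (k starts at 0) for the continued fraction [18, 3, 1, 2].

Using pₖ = aₖpₖ₋₁ + pₖ₋₂, qₖ = aₖqₖ₋₁ + qₖ₋₂ (with p₋₁=1, p₋₂=0, q₋₁=0, q₋₂=1):
  k=0: a=18, p=18, q=1
  k=1: a=3, p=55, q=3
  k=2: a=1, p=73, q=4

73/4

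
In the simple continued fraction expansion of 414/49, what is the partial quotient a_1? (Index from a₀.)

2

414 = 8·49 + 22   →  a_0 = 8
49 = 2·22 + 5   →  a_1 = 2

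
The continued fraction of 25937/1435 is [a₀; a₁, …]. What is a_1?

25937 = 18·1435 + 107   →  a_0 = 18
1435 = 13·107 + 44   →  a_1 = 13

13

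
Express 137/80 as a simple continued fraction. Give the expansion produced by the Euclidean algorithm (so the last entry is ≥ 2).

[1; 1, 2, 2, 11]

137 = 1×80 + 57
80 = 1×57 + 23
57 = 2×23 + 11
23 = 2×11 + 1
11 = 11×1 + 0  (stop)
So 137/80 = [1; 1, 2, 2, 11].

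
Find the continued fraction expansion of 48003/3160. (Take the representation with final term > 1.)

[15; 5, 4, 6, 3, 3, 2]

48003 = 15*3160 + 603
3160 = 5*603 + 145
603 = 4*145 + 23
145 = 6*23 + 7
23 = 3*7 + 2
7 = 3*2 + 1
2 = 2*1 + 0  (stop)
So 48003/3160 = [15; 5, 4, 6, 3, 3, 2].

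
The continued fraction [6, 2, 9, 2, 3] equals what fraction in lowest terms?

Using pₖ = aₖpₖ₋₁ + pₖ₋₂ and qₖ = aₖqₖ₋₁ + qₖ₋₂:
  k=0: a=6, p=6, q=1
  k=1: a=2, p=13, q=2
  k=2: a=9, p=123, q=19
  k=3: a=2, p=259, q=40
  k=4: a=3, p=900, q=139

900/139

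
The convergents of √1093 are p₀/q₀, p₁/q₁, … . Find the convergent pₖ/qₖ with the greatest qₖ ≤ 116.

√1093 = [33; 16, 1, 1, 16, 66, …] (period length 5).
Convergents:
  p_0/q_0 = 33/1
  p_1/q_1 = 529/16
  p_2/q_2 = 562/17
  p_3/q_3 = 1091/33
  p_4/q_4 = 18018/545
q_3 = 33 ≤ 116 < 545 = q_4, so the answer is 1091/33.

1091/33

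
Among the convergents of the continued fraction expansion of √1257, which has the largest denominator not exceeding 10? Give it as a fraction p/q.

√1257 = [35; 2, 4, 1, 22, 1, 4, 2, 70, …] (period length 8).
Convergents:
  p_0/q_0 = 35/1
  p_1/q_1 = 71/2
  p_2/q_2 = 319/9
  p_3/q_3 = 390/11
q_2 = 9 ≤ 10 < 11 = q_3, so the answer is 319/9.

319/9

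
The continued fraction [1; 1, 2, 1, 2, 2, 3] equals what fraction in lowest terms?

154/89

Using pₖ = aₖpₖ₋₁ + pₖ₋₂ and qₖ = aₖqₖ₋₁ + qₖ₋₂:
  k=0: a=1, p=1, q=1
  k=1: a=1, p=2, q=1
  k=2: a=2, p=5, q=3
  k=3: a=1, p=7, q=4
  k=4: a=2, p=19, q=11
  k=5: a=2, p=45, q=26
  k=6: a=3, p=154, q=89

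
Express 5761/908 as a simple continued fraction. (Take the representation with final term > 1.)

5761 = 6*908 + 313
908 = 2*313 + 282
313 = 1*282 + 31
282 = 9*31 + 3
31 = 10*3 + 1
3 = 3*1 + 0  (stop)
So 5761/908 = [6; 2, 1, 9, 10, 3].

[6; 2, 1, 9, 10, 3]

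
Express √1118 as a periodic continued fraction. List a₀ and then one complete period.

a₀ = ⌊√1118⌋ = 33.
With m₀=0, d₀=1 and mₖ₊₁ = dₖaₖ − mₖ, dₖ₊₁ = (n − mₖ₊₁²)/dₖ, aₖ₊₁ = ⌊(a₀+mₖ₊₁)/dₖ₊₁⌋:
  k=1: m=33, d=29, a=2
  k=2: m=25, d=17, a=3
  k=3: m=26, d=26, a=2
  k=4: m=26, d=17, a=3
  k=5: m=25, d=29, a=2
  k=6: m=33, d=1, a=66
d=1 and a=2a₀=66 at k=6, so the next step gives (m, d) = (33, 29) again — its k=1 value — and the period has length 6.

[33; 2, 3, 2, 3, 2, 66]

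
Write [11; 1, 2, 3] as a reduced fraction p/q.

Using pₖ = aₖpₖ₋₁ + pₖ₋₂ and qₖ = aₖqₖ₋₁ + qₖ₋₂:
  k=0: a=11, p=11, q=1
  k=1: a=1, p=12, q=1
  k=2: a=2, p=35, q=3
  k=3: a=3, p=117, q=10

117/10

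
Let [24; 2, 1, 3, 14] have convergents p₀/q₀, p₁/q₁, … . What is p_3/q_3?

268/11

Using pₖ = aₖpₖ₋₁ + pₖ₋₂, qₖ = aₖqₖ₋₁ + qₖ₋₂ (with p₋₁=1, p₋₂=0, q₋₁=0, q₋₂=1):
  k=0: a=24, p=24, q=1
  k=1: a=2, p=49, q=2
  k=2: a=1, p=73, q=3
  k=3: a=3, p=268, q=11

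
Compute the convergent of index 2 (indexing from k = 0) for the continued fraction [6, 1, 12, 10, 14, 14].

Using pₖ = aₖpₖ₋₁ + pₖ₋₂, qₖ = aₖqₖ₋₁ + qₖ₋₂ (with p₋₁=1, p₋₂=0, q₋₁=0, q₋₂=1):
  k=0: a=6, p=6, q=1
  k=1: a=1, p=7, q=1
  k=2: a=12, p=90, q=13

90/13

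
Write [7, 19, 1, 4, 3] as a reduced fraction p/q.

Using pₖ = aₖpₖ₋₁ + pₖ₋₂ and qₖ = aₖqₖ₋₁ + qₖ₋₂:
  k=0: a=7, p=7, q=1
  k=1: a=19, p=134, q=19
  k=2: a=1, p=141, q=20
  k=3: a=4, p=698, q=99
  k=4: a=3, p=2235, q=317

2235/317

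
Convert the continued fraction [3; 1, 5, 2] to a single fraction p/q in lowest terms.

50/13

Fold from the inside: start with 2/1.
  5 + 1/2 = 11/2
  1 + 2/11 = 13/11
  3 + 11/13 = 50/13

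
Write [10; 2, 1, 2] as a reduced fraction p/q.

Using pₖ = aₖpₖ₋₁ + pₖ₋₂ and qₖ = aₖqₖ₋₁ + qₖ₋₂:
  k=0: a=10, p=10, q=1
  k=1: a=2, p=21, q=2
  k=2: a=1, p=31, q=3
  k=3: a=2, p=83, q=8

83/8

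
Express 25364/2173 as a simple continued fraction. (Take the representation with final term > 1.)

25364 = 11*2173 + 1461
2173 = 1*1461 + 712
1461 = 2*712 + 37
712 = 19*37 + 9
37 = 4*9 + 1
9 = 9*1 + 0  (stop)
So 25364/2173 = [11; 1, 2, 19, 4, 9].

[11; 1, 2, 19, 4, 9]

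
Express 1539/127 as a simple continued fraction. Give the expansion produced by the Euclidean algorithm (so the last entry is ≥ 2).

[12; 8, 2, 7]

1539 = 12·127 + 15
127 = 8·15 + 7
15 = 2·7 + 1
7 = 7·1 + 0  (stop)
So 1539/127 = [12; 8, 2, 7].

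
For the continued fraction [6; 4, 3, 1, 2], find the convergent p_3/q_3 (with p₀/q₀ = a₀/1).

Using pₖ = aₖpₖ₋₁ + pₖ₋₂, qₖ = aₖqₖ₋₁ + qₖ₋₂ (with p₋₁=1, p₋₂=0, q₋₁=0, q₋₂=1):
  k=0: a=6, p=6, q=1
  k=1: a=4, p=25, q=4
  k=2: a=3, p=81, q=13
  k=3: a=1, p=106, q=17

106/17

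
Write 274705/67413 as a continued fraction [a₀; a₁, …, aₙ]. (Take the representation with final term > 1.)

274705 = 4×67413 + 5053
67413 = 13×5053 + 1724
5053 = 2×1724 + 1605
1724 = 1×1605 + 119
1605 = 13×119 + 58
119 = 2×58 + 3
58 = 19×3 + 1
3 = 3×1 + 0  (stop)
So 274705/67413 = [4; 13, 2, 1, 13, 2, 19, 3].

[4; 13, 2, 1, 13, 2, 19, 3]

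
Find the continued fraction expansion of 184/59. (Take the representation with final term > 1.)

[3; 8, 2, 3]

184 = 3·59 + 7
59 = 8·7 + 3
7 = 2·3 + 1
3 = 3·1 + 0  (stop)
So 184/59 = [3; 8, 2, 3].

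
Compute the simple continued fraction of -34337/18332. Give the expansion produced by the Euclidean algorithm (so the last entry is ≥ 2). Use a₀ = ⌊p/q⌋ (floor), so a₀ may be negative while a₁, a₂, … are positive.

[-2; 7, 1, 7, 5, 6, 9]

-34337 = -2·18332 + 2327
18332 = 7·2327 + 2043
2327 = 1·2043 + 284
2043 = 7·284 + 55
284 = 5·55 + 9
55 = 6·9 + 1
9 = 9·1 + 0  (stop)
So -34337/18332 = [-2; 7, 1, 7, 5, 6, 9].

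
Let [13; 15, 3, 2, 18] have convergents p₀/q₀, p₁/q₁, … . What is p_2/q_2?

601/46

Using pₖ = aₖpₖ₋₁ + pₖ₋₂, qₖ = aₖqₖ₋₁ + qₖ₋₂ (with p₋₁=1, p₋₂=0, q₋₁=0, q₋₂=1):
  k=0: a=13, p=13, q=1
  k=1: a=15, p=196, q=15
  k=2: a=3, p=601, q=46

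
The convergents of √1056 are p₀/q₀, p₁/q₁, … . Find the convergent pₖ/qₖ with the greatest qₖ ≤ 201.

√1056 = [32; 2, 64, …] (period length 2).
Convergents:
  p_0/q_0 = 32/1
  p_1/q_1 = 65/2
  p_2/q_2 = 4192/129
  p_3/q_3 = 8449/260
q_2 = 129 ≤ 201 < 260 = q_3, so the answer is 4192/129.

4192/129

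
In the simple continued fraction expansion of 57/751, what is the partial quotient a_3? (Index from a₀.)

1

57 = 0·751 + 57   →  a_0 = 0
751 = 13·57 + 10   →  a_1 = 13
57 = 5·10 + 7   →  a_2 = 5
10 = 1·7 + 3   →  a_3 = 1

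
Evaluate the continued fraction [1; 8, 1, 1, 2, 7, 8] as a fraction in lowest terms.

2888/2587

Fold from the inside: start with 8/1.
  7 + 1/8 = 57/8
  2 + 8/57 = 122/57
  1 + 57/122 = 179/122
  1 + 122/179 = 301/179
  8 + 179/301 = 2587/301
  1 + 301/2587 = 2888/2587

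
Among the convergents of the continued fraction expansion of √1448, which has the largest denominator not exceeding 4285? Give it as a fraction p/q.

54986/1445

√1448 = [38; 19, 76, …] (period length 2).
Convergents:
  p_0/q_0 = 38/1
  p_1/q_1 = 723/19
  p_2/q_2 = 54986/1445
  p_3/q_3 = 1045457/27474
q_2 = 1445 ≤ 4285 < 27474 = q_3, so the answer is 54986/1445.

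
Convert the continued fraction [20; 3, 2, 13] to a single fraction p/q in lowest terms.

1907/94

Using pₖ = aₖpₖ₋₁ + pₖ₋₂ and qₖ = aₖqₖ₋₁ + qₖ₋₂:
  k=0: a=20, p=20, q=1
  k=1: a=3, p=61, q=3
  k=2: a=2, p=142, q=7
  k=3: a=13, p=1907, q=94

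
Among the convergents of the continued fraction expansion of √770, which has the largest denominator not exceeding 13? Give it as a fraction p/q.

√770 = [27; 1, 2, 1, 54, …] (period length 4).
Convergents:
  p_0/q_0 = 27/1
  p_1/q_1 = 28/1
  p_2/q_2 = 83/3
  p_3/q_3 = 111/4
  p_4/q_4 = 6077/219
q_3 = 4 ≤ 13 < 219 = q_4, so the answer is 111/4.

111/4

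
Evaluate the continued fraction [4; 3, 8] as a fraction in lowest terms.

Fold from the inside: start with 8/1.
  3 + 1/8 = 25/8
  4 + 8/25 = 108/25

108/25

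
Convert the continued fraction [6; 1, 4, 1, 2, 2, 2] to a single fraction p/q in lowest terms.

662/97

Using pₖ = aₖpₖ₋₁ + pₖ₋₂ and qₖ = aₖqₖ₋₁ + qₖ₋₂:
  k=0: a=6, p=6, q=1
  k=1: a=1, p=7, q=1
  k=2: a=4, p=34, q=5
  k=3: a=1, p=41, q=6
  k=4: a=2, p=116, q=17
  k=5: a=2, p=273, q=40
  k=6: a=2, p=662, q=97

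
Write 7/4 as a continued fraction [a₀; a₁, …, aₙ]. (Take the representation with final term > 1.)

[1; 1, 3]

7 = 1·4 + 3
4 = 1·3 + 1
3 = 3·1 + 0  (stop)
So 7/4 = [1; 1, 3].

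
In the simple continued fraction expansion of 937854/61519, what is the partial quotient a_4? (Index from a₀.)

8

937854 = 15·61519 + 15069   →  a_0 = 15
61519 = 4·15069 + 1243   →  a_1 = 4
15069 = 12·1243 + 153   →  a_2 = 12
1243 = 8·153 + 19   →  a_3 = 8
153 = 8·19 + 1   →  a_4 = 8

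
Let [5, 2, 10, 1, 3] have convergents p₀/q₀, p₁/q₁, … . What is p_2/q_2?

Using pₖ = aₖpₖ₋₁ + pₖ₋₂, qₖ = aₖqₖ₋₁ + qₖ₋₂ (with p₋₁=1, p₋₂=0, q₋₁=0, q₋₂=1):
  k=0: a=5, p=5, q=1
  k=1: a=2, p=11, q=2
  k=2: a=10, p=115, q=21

115/21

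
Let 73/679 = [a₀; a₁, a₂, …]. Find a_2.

3

73 = 0·679 + 73   →  a_0 = 0
679 = 9·73 + 22   →  a_1 = 9
73 = 3·22 + 7   →  a_2 = 3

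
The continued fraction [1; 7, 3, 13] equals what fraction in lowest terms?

333/293

Fold from the inside: start with 13/1.
  3 + 1/13 = 40/13
  7 + 13/40 = 293/40
  1 + 40/293 = 333/293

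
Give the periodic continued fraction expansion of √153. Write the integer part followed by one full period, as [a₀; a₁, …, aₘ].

[12; 2, 1, 2, 2, 2, 1, 2, 24]

a₀ = ⌊√153⌋ = 12.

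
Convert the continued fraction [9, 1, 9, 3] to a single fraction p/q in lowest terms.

Using pₖ = aₖpₖ₋₁ + pₖ₋₂ and qₖ = aₖqₖ₋₁ + qₖ₋₂:
  k=0: a=9, p=9, q=1
  k=1: a=1, p=10, q=1
  k=2: a=9, p=99, q=10
  k=3: a=3, p=307, q=31

307/31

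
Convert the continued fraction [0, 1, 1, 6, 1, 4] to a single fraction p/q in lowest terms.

39/73

Using pₖ = aₖpₖ₋₁ + pₖ₋₂ and qₖ = aₖqₖ₋₁ + qₖ₋₂:
  k=0: a=0, p=0, q=1
  k=1: a=1, p=1, q=1
  k=2: a=1, p=1, q=2
  k=3: a=6, p=7, q=13
  k=4: a=1, p=8, q=15
  k=5: a=4, p=39, q=73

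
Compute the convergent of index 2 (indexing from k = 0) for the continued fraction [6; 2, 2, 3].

Using pₖ = aₖpₖ₋₁ + pₖ₋₂, qₖ = aₖqₖ₋₁ + qₖ₋₂ (with p₋₁=1, p₋₂=0, q₋₁=0, q₋₂=1):
  k=0: a=6, p=6, q=1
  k=1: a=2, p=13, q=2
  k=2: a=2, p=32, q=5

32/5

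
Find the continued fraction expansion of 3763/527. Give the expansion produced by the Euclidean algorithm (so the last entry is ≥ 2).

[7; 7, 8, 4, 2]

3763 = 7*527 + 74
527 = 7*74 + 9
74 = 8*9 + 2
9 = 4*2 + 1
2 = 2*1 + 0  (stop)
So 3763/527 = [7; 7, 8, 4, 2].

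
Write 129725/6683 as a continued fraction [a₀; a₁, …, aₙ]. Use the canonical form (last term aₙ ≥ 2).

129725 = 19·6683 + 2748
6683 = 2·2748 + 1187
2748 = 2·1187 + 374
1187 = 3·374 + 65
374 = 5·65 + 49
65 = 1·49 + 16
49 = 3·16 + 1
16 = 16·1 + 0  (stop)
So 129725/6683 = [19; 2, 2, 3, 5, 1, 3, 16].

[19; 2, 2, 3, 5, 1, 3, 16]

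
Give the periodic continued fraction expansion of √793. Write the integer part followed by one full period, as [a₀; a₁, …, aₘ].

a₀ = ⌊√793⌋ = 28.
With m₀=0, d₀=1 and mₖ₊₁ = dₖaₖ − mₖ, dₖ₊₁ = (n − mₖ₊₁²)/dₖ, aₖ₊₁ = ⌊(a₀+mₖ₊₁)/dₖ₊₁⌋:
  k=1: m=28, d=9, a=6
  k=2: m=26, d=13, a=4
  k=3: m=26, d=9, a=6
  k=4: m=28, d=1, a=56
d=1 and a=2a₀=56 at k=4, so the next step gives (m, d) = (28, 9) again — its k=1 value — and the period has length 4.

[28; 6, 4, 6, 56]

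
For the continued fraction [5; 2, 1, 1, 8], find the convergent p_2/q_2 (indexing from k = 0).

Using pₖ = aₖpₖ₋₁ + pₖ₋₂, qₖ = aₖqₖ₋₁ + qₖ₋₂ (with p₋₁=1, p₋₂=0, q₋₁=0, q₋₂=1):
  k=0: a=5, p=5, q=1
  k=1: a=2, p=11, q=2
  k=2: a=1, p=16, q=3

16/3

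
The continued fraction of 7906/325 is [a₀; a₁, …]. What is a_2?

7906 = 24·325 + 106   →  a_0 = 24
325 = 3·106 + 7   →  a_1 = 3
106 = 15·7 + 1   →  a_2 = 15

15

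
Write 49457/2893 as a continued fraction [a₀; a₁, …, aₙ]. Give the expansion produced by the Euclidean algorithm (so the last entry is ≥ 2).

49457 = 17*2893 + 276
2893 = 10*276 + 133
276 = 2*133 + 10
133 = 13*10 + 3
10 = 3*3 + 1
3 = 3*1 + 0  (stop)
So 49457/2893 = [17; 10, 2, 13, 3, 3].

[17; 10, 2, 13, 3, 3]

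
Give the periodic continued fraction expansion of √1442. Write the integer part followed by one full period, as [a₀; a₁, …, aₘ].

[37; 1, 36, 1, 74]

a₀ = ⌊√1442⌋ = 37.
With m₀=0, d₀=1 and mₖ₊₁ = dₖaₖ − mₖ, dₖ₊₁ = (n − mₖ₊₁²)/dₖ, aₖ₊₁ = ⌊(a₀+mₖ₊₁)/dₖ₊₁⌋:
  k=1: m=37, d=73, a=1
  k=2: m=36, d=2, a=36
  k=3: m=36, d=73, a=1
  k=4: m=37, d=1, a=74
d=1 and a=2a₀=74 at k=4, so the next step gives (m, d) = (37, 73) again — its k=1 value — and the period has length 4.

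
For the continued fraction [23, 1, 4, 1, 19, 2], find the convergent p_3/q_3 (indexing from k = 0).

143/6

Using pₖ = aₖpₖ₋₁ + pₖ₋₂, qₖ = aₖqₖ₋₁ + qₖ₋₂ (with p₋₁=1, p₋₂=0, q₋₁=0, q₋₂=1):
  k=0: a=23, p=23, q=1
  k=1: a=1, p=24, q=1
  k=2: a=4, p=119, q=5
  k=3: a=1, p=143, q=6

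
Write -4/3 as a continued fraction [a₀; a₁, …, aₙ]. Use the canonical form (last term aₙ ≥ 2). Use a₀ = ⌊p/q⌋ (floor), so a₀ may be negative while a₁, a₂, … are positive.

[-2; 1, 2]

-4 = -2*3 + 2
3 = 1*2 + 1
2 = 2*1 + 0  (stop)
So -4/3 = [-2; 1, 2].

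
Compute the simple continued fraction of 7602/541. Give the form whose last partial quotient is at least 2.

[14; 19, 3, 9]

7602 = 14*541 + 28
541 = 19*28 + 9
28 = 3*9 + 1
9 = 9*1 + 0  (stop)
So 7602/541 = [14; 19, 3, 9].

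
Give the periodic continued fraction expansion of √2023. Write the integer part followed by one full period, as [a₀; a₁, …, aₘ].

[44; 1, 43, 1, 88]

a₀ = ⌊√2023⌋ = 44.
With m₀=0, d₀=1 and mₖ₊₁ = dₖaₖ − mₖ, dₖ₊₁ = (n − mₖ₊₁²)/dₖ, aₖ₊₁ = ⌊(a₀+mₖ₊₁)/dₖ₊₁⌋:
  k=1: m=44, d=87, a=1
  k=2: m=43, d=2, a=43
  k=3: m=43, d=87, a=1
  k=4: m=44, d=1, a=88
d=1 and a=2a₀=88 at k=4, so the next step gives (m, d) = (44, 87) again — its k=1 value — and the period has length 4.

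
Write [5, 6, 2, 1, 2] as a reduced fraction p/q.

263/51

Using pₖ = aₖpₖ₋₁ + pₖ₋₂ and qₖ = aₖqₖ₋₁ + qₖ₋₂:
  k=0: a=5, p=5, q=1
  k=1: a=6, p=31, q=6
  k=2: a=2, p=67, q=13
  k=3: a=1, p=98, q=19
  k=4: a=2, p=263, q=51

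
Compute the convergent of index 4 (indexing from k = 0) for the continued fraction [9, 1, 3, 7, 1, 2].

Using pₖ = aₖpₖ₋₁ + pₖ₋₂, qₖ = aₖqₖ₋₁ + qₖ₋₂ (with p₋₁=1, p₋₂=0, q₋₁=0, q₋₂=1):
  k=0: a=9, p=9, q=1
  k=1: a=1, p=10, q=1
  k=2: a=3, p=39, q=4
  k=3: a=7, p=283, q=29
  k=4: a=1, p=322, q=33

322/33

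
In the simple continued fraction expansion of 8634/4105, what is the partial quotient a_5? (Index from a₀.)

9

8634 = 2·4105 + 424   →  a_0 = 2
4105 = 9·424 + 289   →  a_1 = 9
424 = 1·289 + 135   →  a_2 = 1
289 = 2·135 + 19   →  a_3 = 2
135 = 7·19 + 2   →  a_4 = 7
19 = 9·2 + 1   →  a_5 = 9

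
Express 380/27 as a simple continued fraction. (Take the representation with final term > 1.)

380 = 14*27 + 2
27 = 13*2 + 1
2 = 2*1 + 0  (stop)
So 380/27 = [14; 13, 2].

[14; 13, 2]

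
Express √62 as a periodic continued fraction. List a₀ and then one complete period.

[7; 1, 6, 1, 14]

a₀ = ⌊√62⌋ = 7.
With m₀=0, d₀=1 and mₖ₊₁ = dₖaₖ − mₖ, dₖ₊₁ = (n − mₖ₊₁²)/dₖ, aₖ₊₁ = ⌊(a₀+mₖ₊₁)/dₖ₊₁⌋:
  k=1: m=7, d=13, a=1
  k=2: m=6, d=2, a=6
  k=3: m=6, d=13, a=1
  k=4: m=7, d=1, a=14
d=1 and a=2a₀=14 at k=4, so the next step gives (m, d) = (7, 13) again — its k=1 value — and the period has length 4.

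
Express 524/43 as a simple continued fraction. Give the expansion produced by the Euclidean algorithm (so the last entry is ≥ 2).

[12; 5, 2, 1, 2]

524 = 12×43 + 8
43 = 5×8 + 3
8 = 2×3 + 2
3 = 1×2 + 1
2 = 2×1 + 0  (stop)
So 524/43 = [12; 5, 2, 1, 2].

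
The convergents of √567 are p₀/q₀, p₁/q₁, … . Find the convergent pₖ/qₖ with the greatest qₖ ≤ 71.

√567 = [23; 1, 4, 3, 4, 1, 46, …] (period length 6).
Convergents:
  p_0/q_0 = 23/1
  p_1/q_1 = 24/1
  p_2/q_2 = 119/5
  p_3/q_3 = 381/16
  p_4/q_4 = 1643/69
  p_5/q_5 = 2024/85
q_4 = 69 ≤ 71 < 85 = q_5, so the answer is 1643/69.

1643/69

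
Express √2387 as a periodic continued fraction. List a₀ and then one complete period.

[48; 1, 5, 1, 96]

a₀ = ⌊√2387⌋ = 48.
With m₀=0, d₀=1 and mₖ₊₁ = dₖaₖ − mₖ, dₖ₊₁ = (n − mₖ₊₁²)/dₖ, aₖ₊₁ = ⌊(a₀+mₖ₊₁)/dₖ₊₁⌋:
  k=1: m=48, d=83, a=1
  k=2: m=35, d=14, a=5
  k=3: m=35, d=83, a=1
  k=4: m=48, d=1, a=96
d=1 and a=2a₀=96 at k=4, so the next step gives (m, d) = (48, 83) again — its k=1 value — and the period has length 4.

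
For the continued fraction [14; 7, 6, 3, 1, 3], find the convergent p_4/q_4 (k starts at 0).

2531/179

Using pₖ = aₖpₖ₋₁ + pₖ₋₂, qₖ = aₖqₖ₋₁ + qₖ₋₂ (with p₋₁=1, p₋₂=0, q₋₁=0, q₋₂=1):
  k=0: a=14, p=14, q=1
  k=1: a=7, p=99, q=7
  k=2: a=6, p=608, q=43
  k=3: a=3, p=1923, q=136
  k=4: a=1, p=2531, q=179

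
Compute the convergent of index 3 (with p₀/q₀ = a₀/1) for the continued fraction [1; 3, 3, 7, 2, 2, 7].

Using pₖ = aₖpₖ₋₁ + pₖ₋₂, qₖ = aₖqₖ₋₁ + qₖ₋₂ (with p₋₁=1, p₋₂=0, q₋₁=0, q₋₂=1):
  k=0: a=1, p=1, q=1
  k=1: a=3, p=4, q=3
  k=2: a=3, p=13, q=10
  k=3: a=7, p=95, q=73

95/73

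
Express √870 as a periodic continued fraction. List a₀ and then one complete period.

[29; 2, 58]

a₀ = ⌊√870⌋ = 29.
With m₀=0, d₀=1 and mₖ₊₁ = dₖaₖ − mₖ, dₖ₊₁ = (n − mₖ₊₁²)/dₖ, aₖ₊₁ = ⌊(a₀+mₖ₊₁)/dₖ₊₁⌋:
  k=1: m=29, d=29, a=2
  k=2: m=29, d=1, a=58
d=1 and a=2a₀=58 at k=2, so the next step gives (m, d) = (29, 29) again — its k=1 value — and the period has length 2.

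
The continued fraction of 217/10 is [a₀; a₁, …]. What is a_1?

217 = 21·10 + 7   →  a_0 = 21
10 = 1·7 + 3   →  a_1 = 1

1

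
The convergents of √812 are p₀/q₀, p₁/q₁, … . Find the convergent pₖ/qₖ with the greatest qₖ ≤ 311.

√812 = [28; 2, 56, …] (period length 2).
Convergents:
  p_0/q_0 = 28/1
  p_1/q_1 = 57/2
  p_2/q_2 = 3220/113
  p_3/q_3 = 6497/228
  p_4/q_4 = 367052/12881
q_3 = 228 ≤ 311 < 12881 = q_4, so the answer is 6497/228.

6497/228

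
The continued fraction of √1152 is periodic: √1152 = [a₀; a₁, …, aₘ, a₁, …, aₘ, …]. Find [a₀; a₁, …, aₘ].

a₀ = ⌊√1152⌋ = 33.
With m₀=0, d₀=1 and mₖ₊₁ = dₖaₖ − mₖ, dₖ₊₁ = (n − mₖ₊₁²)/dₖ, aₖ₊₁ = ⌊(a₀+mₖ₊₁)/dₖ₊₁⌋:
  k=1: m=33, d=63, a=1
  k=2: m=30, d=4, a=15
  k=3: m=30, d=63, a=1
  k=4: m=33, d=1, a=66
d=1 and a=2a₀=66 at k=4, so the next step gives (m, d) = (33, 63) again — its k=1 value — and the period has length 4.

[33; 1, 15, 1, 66]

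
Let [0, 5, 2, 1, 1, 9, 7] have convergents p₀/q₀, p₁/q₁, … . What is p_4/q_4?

5/27

Using pₖ = aₖpₖ₋₁ + pₖ₋₂, qₖ = aₖqₖ₋₁ + qₖ₋₂ (with p₋₁=1, p₋₂=0, q₋₁=0, q₋₂=1):
  k=0: a=0, p=0, q=1
  k=1: a=5, p=1, q=5
  k=2: a=2, p=2, q=11
  k=3: a=1, p=3, q=16
  k=4: a=1, p=5, q=27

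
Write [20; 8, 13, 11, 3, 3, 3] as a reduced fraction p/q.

Fold from the inside: start with 3/1.
  3 + 1/3 = 10/3
  3 + 3/10 = 33/10
  11 + 10/33 = 373/33
  13 + 33/373 = 4882/373
  8 + 373/4882 = 39429/4882
  20 + 4882/39429 = 793462/39429

793462/39429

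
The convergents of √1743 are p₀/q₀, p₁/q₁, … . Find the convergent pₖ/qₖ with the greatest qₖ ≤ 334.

13819/331

√1743 = [41; 1, 2, 1, 82, …] (period length 4).
Convergents:
  p_0/q_0 = 41/1
  p_1/q_1 = 42/1
  p_2/q_2 = 125/3
  p_3/q_3 = 167/4
  p_4/q_4 = 13819/331
  p_5/q_5 = 13986/335
q_4 = 331 ≤ 334 < 335 = q_5, so the answer is 13819/331.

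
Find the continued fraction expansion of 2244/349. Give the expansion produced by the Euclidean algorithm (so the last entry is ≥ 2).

[6; 2, 3, 16, 3]

2244 = 6·349 + 150
349 = 2·150 + 49
150 = 3·49 + 3
49 = 16·3 + 1
3 = 3·1 + 0  (stop)
So 2244/349 = [6; 2, 3, 16, 3].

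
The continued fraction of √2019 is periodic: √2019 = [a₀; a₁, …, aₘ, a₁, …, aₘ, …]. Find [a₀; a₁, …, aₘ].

[44; 1, 13, 1, 88]

a₀ = ⌊√2019⌋ = 44.
With m₀=0, d₀=1 and mₖ₊₁ = dₖaₖ − mₖ, dₖ₊₁ = (n − mₖ₊₁²)/dₖ, aₖ₊₁ = ⌊(a₀+mₖ₊₁)/dₖ₊₁⌋:
  k=1: m=44, d=83, a=1
  k=2: m=39, d=6, a=13
  k=3: m=39, d=83, a=1
  k=4: m=44, d=1, a=88
d=1 and a=2a₀=88 at k=4, so the next step gives (m, d) = (44, 83) again — its k=1 value — and the period has length 4.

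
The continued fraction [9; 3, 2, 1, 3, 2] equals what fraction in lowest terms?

Fold from the inside: start with 2/1.
  3 + 1/2 = 7/2
  1 + 2/7 = 9/7
  2 + 7/9 = 25/9
  3 + 9/25 = 84/25
  9 + 25/84 = 781/84

781/84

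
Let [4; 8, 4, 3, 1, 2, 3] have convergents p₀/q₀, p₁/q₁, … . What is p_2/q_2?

136/33

Using pₖ = aₖpₖ₋₁ + pₖ₋₂, qₖ = aₖqₖ₋₁ + qₖ₋₂ (with p₋₁=1, p₋₂=0, q₋₁=0, q₋₂=1):
  k=0: a=4, p=4, q=1
  k=1: a=8, p=33, q=8
  k=2: a=4, p=136, q=33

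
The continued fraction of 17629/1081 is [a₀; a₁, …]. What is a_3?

17629 = 16·1081 + 333   →  a_0 = 16
1081 = 3·333 + 82   →  a_1 = 3
333 = 4·82 + 5   →  a_2 = 4
82 = 16·5 + 2   →  a_3 = 16

16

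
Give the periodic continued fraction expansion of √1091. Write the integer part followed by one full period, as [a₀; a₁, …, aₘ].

a₀ = ⌊√1091⌋ = 33.
With m₀=0, d₀=1 and mₖ₊₁ = dₖaₖ − mₖ, dₖ₊₁ = (n − mₖ₊₁²)/dₖ, aₖ₊₁ = ⌊(a₀+mₖ₊₁)/dₖ₊₁⌋:
  k=1: m=33, d=2, a=33
  k=2: m=33, d=1, a=66
d=1 and a=2a₀=66 at k=2, so the next step gives (m, d) = (33, 2) again — its k=1 value — and the period has length 2.

[33; 33, 66]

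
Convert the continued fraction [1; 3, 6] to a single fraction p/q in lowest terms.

25/19

Using pₖ = aₖpₖ₋₁ + pₖ₋₂ and qₖ = aₖqₖ₋₁ + qₖ₋₂:
  k=0: a=1, p=1, q=1
  k=1: a=3, p=4, q=3
  k=2: a=6, p=25, q=19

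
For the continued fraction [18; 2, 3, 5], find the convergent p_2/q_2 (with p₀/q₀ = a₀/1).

Using pₖ = aₖpₖ₋₁ + pₖ₋₂, qₖ = aₖqₖ₋₁ + qₖ₋₂ (with p₋₁=1, p₋₂=0, q₋₁=0, q₋₂=1):
  k=0: a=18, p=18, q=1
  k=1: a=2, p=37, q=2
  k=2: a=3, p=129, q=7

129/7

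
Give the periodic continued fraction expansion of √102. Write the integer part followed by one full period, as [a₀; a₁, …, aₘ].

a₀ = ⌊√102⌋ = 10.
With m₀=0, d₀=1 and mₖ₊₁ = dₖaₖ − mₖ, dₖ₊₁ = (n − mₖ₊₁²)/dₖ, aₖ₊₁ = ⌊(a₀+mₖ₊₁)/dₖ₊₁⌋:
  k=1: m=10, d=2, a=10
  k=2: m=10, d=1, a=20
d=1 and a=2a₀=20 at k=2, so the next step gives (m, d) = (10, 2) again — its k=1 value — and the period has length 2.

[10; 10, 20]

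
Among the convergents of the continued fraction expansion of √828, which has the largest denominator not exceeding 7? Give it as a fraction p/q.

√828 = [28; 1, 3, 2, 3, 1, 56, …] (period length 6).
Convergents:
  p_0/q_0 = 28/1
  p_1/q_1 = 29/1
  p_2/q_2 = 115/4
  p_3/q_3 = 259/9
q_2 = 4 ≤ 7 < 9 = q_3, so the answer is 115/4.

115/4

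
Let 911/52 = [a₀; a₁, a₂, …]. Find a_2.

911 = 17·52 + 27   →  a_0 = 17
52 = 1·27 + 25   →  a_1 = 1
27 = 1·25 + 2   →  a_2 = 1

1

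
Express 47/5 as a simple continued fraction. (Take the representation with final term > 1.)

47 = 9·5 + 2
5 = 2·2 + 1
2 = 2·1 + 0  (stop)
So 47/5 = [9; 2, 2].

[9; 2, 2]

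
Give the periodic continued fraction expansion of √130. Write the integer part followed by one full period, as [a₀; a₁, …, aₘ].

[11; 2, 2, 22]

a₀ = ⌊√130⌋ = 11.
With m₀=0, d₀=1 and mₖ₊₁ = dₖaₖ − mₖ, dₖ₊₁ = (n − mₖ₊₁²)/dₖ, aₖ₊₁ = ⌊(a₀+mₖ₊₁)/dₖ₊₁⌋:
  k=1: m=11, d=9, a=2
  k=2: m=7, d=9, a=2
  k=3: m=11, d=1, a=22
d=1 and a=2a₀=22 at k=3, so the next step gives (m, d) = (11, 9) again — its k=1 value — and the period has length 3.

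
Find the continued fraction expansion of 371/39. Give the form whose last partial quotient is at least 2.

[9; 1, 1, 19]

371 = 9*39 + 20
39 = 1*20 + 19
20 = 1*19 + 1
19 = 19*1 + 0  (stop)
So 371/39 = [9; 1, 1, 19].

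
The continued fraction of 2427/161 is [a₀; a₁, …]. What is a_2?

2427 = 15·161 + 12   →  a_0 = 15
161 = 13·12 + 5   →  a_1 = 13
12 = 2·5 + 2   →  a_2 = 2

2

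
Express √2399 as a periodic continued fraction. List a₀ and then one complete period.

a₀ = ⌊√2399⌋ = 48.

[48; 1, 47, 1, 96]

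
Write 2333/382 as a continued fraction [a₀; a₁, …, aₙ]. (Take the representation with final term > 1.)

2333 = 6·382 + 41
382 = 9·41 + 13
41 = 3·13 + 2
13 = 6·2 + 1
2 = 2·1 + 0  (stop)
So 2333/382 = [6; 9, 3, 6, 2].

[6; 9, 3, 6, 2]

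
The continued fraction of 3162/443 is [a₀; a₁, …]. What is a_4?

3162 = 7·443 + 61   →  a_0 = 7
443 = 7·61 + 16   →  a_1 = 7
61 = 3·16 + 13   →  a_2 = 3
16 = 1·13 + 3   →  a_3 = 1
13 = 4·3 + 1   →  a_4 = 4

4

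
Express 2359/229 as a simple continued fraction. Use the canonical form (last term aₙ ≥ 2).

[10; 3, 3, 7, 3]

2359 = 10*229 + 69
229 = 3*69 + 22
69 = 3*22 + 3
22 = 7*3 + 1
3 = 3*1 + 0  (stop)
So 2359/229 = [10; 3, 3, 7, 3].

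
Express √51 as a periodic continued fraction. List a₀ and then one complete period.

[7; 7, 14]

a₀ = ⌊√51⌋ = 7.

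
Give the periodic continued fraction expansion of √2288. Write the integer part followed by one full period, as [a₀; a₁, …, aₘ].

a₀ = ⌊√2288⌋ = 47.
With m₀=0, d₀=1 and mₖ₊₁ = dₖaₖ − mₖ, dₖ₊₁ = (n − mₖ₊₁²)/dₖ, aₖ₊₁ = ⌊(a₀+mₖ₊₁)/dₖ₊₁⌋:
  k=1: m=47, d=79, a=1
  k=2: m=32, d=16, a=4
  k=3: m=32, d=79, a=1
  k=4: m=47, d=1, a=94
d=1 and a=2a₀=94 at k=4, so the next step gives (m, d) = (47, 79) again — its k=1 value — and the period has length 4.

[47; 1, 4, 1, 94]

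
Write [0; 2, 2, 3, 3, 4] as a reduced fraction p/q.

99/241

Fold from the inside: start with 4/1.
  3 + 1/4 = 13/4
  3 + 4/13 = 43/13
  2 + 13/43 = 99/43
  2 + 43/99 = 241/99
  0 + 99/241 = 99/241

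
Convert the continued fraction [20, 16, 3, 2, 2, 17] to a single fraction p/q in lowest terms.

Fold from the inside: start with 17/1.
  2 + 1/17 = 35/17
  2 + 17/35 = 87/35
  3 + 35/87 = 296/87
  16 + 87/296 = 4823/296
  20 + 296/4823 = 96756/4823

96756/4823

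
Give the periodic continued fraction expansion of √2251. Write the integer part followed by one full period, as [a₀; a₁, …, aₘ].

a₀ = ⌊√2251⌋ = 47.
With m₀=0, d₀=1 and mₖ₊₁ = dₖaₖ − mₖ, dₖ₊₁ = (n − mₖ₊₁²)/dₖ, aₖ₊₁ = ⌊(a₀+mₖ₊₁)/dₖ₊₁⌋:
  k=1: m=47, d=42, a=2
  k=2: m=37, d=21, a=4
  k=3: m=47, d=2, a=47
  k=4: m=47, d=21, a=4
  k=5: m=37, d=42, a=2
  k=6: m=47, d=1, a=94
d=1 and a=2a₀=94 at k=6, so the next step gives (m, d) = (47, 42) again — its k=1 value — and the period has length 6.

[47; 2, 4, 47, 4, 2, 94]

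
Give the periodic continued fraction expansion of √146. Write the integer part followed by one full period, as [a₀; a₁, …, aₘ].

[12; 12, 24]

a₀ = ⌊√146⌋ = 12.
With m₀=0, d₀=1 and mₖ₊₁ = dₖaₖ − mₖ, dₖ₊₁ = (n − mₖ₊₁²)/dₖ, aₖ₊₁ = ⌊(a₀+mₖ₊₁)/dₖ₊₁⌋:
  k=1: m=12, d=2, a=12
  k=2: m=12, d=1, a=24
d=1 and a=2a₀=24 at k=2, so the next step gives (m, d) = (12, 2) again — its k=1 value — and the period has length 2.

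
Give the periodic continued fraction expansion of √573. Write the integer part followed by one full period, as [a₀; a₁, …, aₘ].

a₀ = ⌊√573⌋ = 23.
With m₀=0, d₀=1 and mₖ₊₁ = dₖaₖ − mₖ, dₖ₊₁ = (n − mₖ₊₁²)/dₖ, aₖ₊₁ = ⌊(a₀+mₖ₊₁)/dₖ₊₁⌋:
  k=1: m=23, d=44, a=1
  k=2: m=21, d=3, a=14
  k=3: m=21, d=44, a=1
  k=4: m=23, d=1, a=46
d=1 and a=2a₀=46 at k=4, so the next step gives (m, d) = (23, 44) again — its k=1 value — and the period has length 4.

[23; 1, 14, 1, 46]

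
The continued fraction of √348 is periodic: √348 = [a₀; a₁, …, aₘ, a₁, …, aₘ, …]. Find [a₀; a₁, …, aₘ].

[18; 1, 1, 1, 8, 1, 1, 1, 36]

a₀ = ⌊√348⌋ = 18.
With m₀=0, d₀=1 and mₖ₊₁ = dₖaₖ − mₖ, dₖ₊₁ = (n − mₖ₊₁²)/dₖ, aₖ₊₁ = ⌊(a₀+mₖ₊₁)/dₖ₊₁⌋:
  k=1: m=18, d=24, a=1
  k=2: m=6, d=13, a=1
  k=3: m=7, d=23, a=1
  k=4: m=16, d=4, a=8
  k=5: m=16, d=23, a=1
  k=6: m=7, d=13, a=1
  k=7: m=6, d=24, a=1
  k=8: m=18, d=1, a=36
d=1 and a=2a₀=36 at k=8, so the next step gives (m, d) = (18, 24) again — its k=1 value — and the period has length 8.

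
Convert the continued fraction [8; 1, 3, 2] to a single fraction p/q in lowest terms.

Fold from the inside: start with 2/1.
  3 + 1/2 = 7/2
  1 + 2/7 = 9/7
  8 + 7/9 = 79/9

79/9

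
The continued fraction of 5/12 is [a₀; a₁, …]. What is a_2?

2

5 = 0·12 + 5   →  a_0 = 0
12 = 2·5 + 2   →  a_1 = 2
5 = 2·2 + 1   →  a_2 = 2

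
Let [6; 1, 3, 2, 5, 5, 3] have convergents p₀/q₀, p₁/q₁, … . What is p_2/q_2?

27/4

Using pₖ = aₖpₖ₋₁ + pₖ₋₂, qₖ = aₖqₖ₋₁ + qₖ₋₂ (with p₋₁=1, p₋₂=0, q₋₁=0, q₋₂=1):
  k=0: a=6, p=6, q=1
  k=1: a=1, p=7, q=1
  k=2: a=3, p=27, q=4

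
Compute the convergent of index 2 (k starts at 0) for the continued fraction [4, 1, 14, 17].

Using pₖ = aₖpₖ₋₁ + pₖ₋₂, qₖ = aₖqₖ₋₁ + qₖ₋₂ (with p₋₁=1, p₋₂=0, q₋₁=0, q₋₂=1):
  k=0: a=4, p=4, q=1
  k=1: a=1, p=5, q=1
  k=2: a=14, p=74, q=15

74/15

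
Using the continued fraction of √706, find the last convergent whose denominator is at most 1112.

√706 = [26; 1, 1, 3, 26, 3, 1, 1, 52, …] (period length 8).
Convergents:
  p_0/q_0 = 26/1
  p_1/q_1 = 27/1
  p_2/q_2 = 53/2
  p_3/q_3 = 186/7
  p_4/q_4 = 4889/184
  p_5/q_5 = 14853/559
  p_6/q_6 = 19742/743
  p_7/q_7 = 34595/1302
q_6 = 743 ≤ 1112 < 1302 = q_7, so the answer is 19742/743.

19742/743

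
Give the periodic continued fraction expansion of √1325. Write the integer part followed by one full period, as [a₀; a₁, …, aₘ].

[36; 2, 2, 72]

a₀ = ⌊√1325⌋ = 36.
With m₀=0, d₀=1 and mₖ₊₁ = dₖaₖ − mₖ, dₖ₊₁ = (n − mₖ₊₁²)/dₖ, aₖ₊₁ = ⌊(a₀+mₖ₊₁)/dₖ₊₁⌋:
  k=1: m=36, d=29, a=2
  k=2: m=22, d=29, a=2
  k=3: m=36, d=1, a=72
d=1 and a=2a₀=72 at k=3, so the next step gives (m, d) = (36, 29) again — its k=1 value — and the period has length 3.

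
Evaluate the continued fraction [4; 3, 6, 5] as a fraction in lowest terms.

423/98

Using pₖ = aₖpₖ₋₁ + pₖ₋₂ and qₖ = aₖqₖ₋₁ + qₖ₋₂:
  k=0: a=4, p=4, q=1
  k=1: a=3, p=13, q=3
  k=2: a=6, p=82, q=19
  k=3: a=5, p=423, q=98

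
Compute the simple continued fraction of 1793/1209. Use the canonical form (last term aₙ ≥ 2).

1793 = 1·1209 + 584
1209 = 2·584 + 41
584 = 14·41 + 10
41 = 4·10 + 1
10 = 10·1 + 0  (stop)
So 1793/1209 = [1; 2, 14, 4, 10].

[1; 2, 14, 4, 10]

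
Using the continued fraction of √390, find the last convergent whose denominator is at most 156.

√390 = [19; 1, 2, 1, 38, …] (period length 4).
Convergents:
  p_0/q_0 = 19/1
  p_1/q_1 = 20/1
  p_2/q_2 = 59/3
  p_3/q_3 = 79/4
  p_4/q_4 = 3061/155
  p_5/q_5 = 3140/159
q_4 = 155 ≤ 156 < 159 = q_5, so the answer is 3061/155.

3061/155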